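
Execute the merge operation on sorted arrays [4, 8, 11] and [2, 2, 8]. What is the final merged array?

Merging process:

Compare 4 vs 2: take 2 from right. Merged: [2]
Compare 4 vs 2: take 2 from right. Merged: [2, 2]
Compare 4 vs 8: take 4 from left. Merged: [2, 2, 4]
Compare 8 vs 8: take 8 from left. Merged: [2, 2, 4, 8]
Compare 11 vs 8: take 8 from right. Merged: [2, 2, 4, 8, 8]
Append remaining from left: [11]. Merged: [2, 2, 4, 8, 8, 11]

Final merged array: [2, 2, 4, 8, 8, 11]
Total comparisons: 5

The merged array is [2, 2, 4, 8, 8, 11], requiring 5 comparisons. The merge step runs in O(n) time where n is the total number of elements.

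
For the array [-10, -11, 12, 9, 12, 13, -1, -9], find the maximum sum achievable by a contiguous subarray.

Using Kadane's algorithm on [-10, -11, 12, 9, 12, 13, -1, -9]:

Scanning through the array:
Position 1 (value -11): max_ending_here = -11, max_so_far = -10
Position 2 (value 12): max_ending_here = 12, max_so_far = 12
Position 3 (value 9): max_ending_here = 21, max_so_far = 21
Position 4 (value 12): max_ending_here = 33, max_so_far = 33
Position 5 (value 13): max_ending_here = 46, max_so_far = 46
Position 6 (value -1): max_ending_here = 45, max_so_far = 46
Position 7 (value -9): max_ending_here = 36, max_so_far = 46

Maximum subarray: [12, 9, 12, 13]
Maximum sum: 46

The maximum subarray is [12, 9, 12, 13] with sum 46. This subarray runs from index 2 to index 5.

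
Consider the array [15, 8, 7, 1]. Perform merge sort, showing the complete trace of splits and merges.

Merge sort trace:

Split: [15, 8, 7, 1] -> [15, 8] and [7, 1]
  Split: [15, 8] -> [15] and [8]
  Merge: [15] + [8] -> [8, 15]
  Split: [7, 1] -> [7] and [1]
  Merge: [7] + [1] -> [1, 7]
Merge: [8, 15] + [1, 7] -> [1, 7, 8, 15]

Final sorted array: [1, 7, 8, 15]

The merge sort proceeds by recursively splitting the array and merging sorted halves.
After all merges, the sorted array is [1, 7, 8, 15].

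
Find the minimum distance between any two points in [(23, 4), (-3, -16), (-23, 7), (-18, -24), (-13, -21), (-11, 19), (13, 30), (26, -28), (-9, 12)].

Computing all pairwise distances among 9 points:

d((23, 4), (-3, -16)) = 32.8024
d((23, 4), (-23, 7)) = 46.0977
d((23, 4), (-18, -24)) = 49.6488
d((23, 4), (-13, -21)) = 43.8292
d((23, 4), (-11, 19)) = 37.1618
d((23, 4), (13, 30)) = 27.8568
d((23, 4), (26, -28)) = 32.1403
d((23, 4), (-9, 12)) = 32.9848
d((-3, -16), (-23, 7)) = 30.4795
d((-3, -16), (-18, -24)) = 17.0
d((-3, -16), (-13, -21)) = 11.1803
d((-3, -16), (-11, 19)) = 35.9026
d((-3, -16), (13, 30)) = 48.7032
d((-3, -16), (26, -28)) = 31.3847
d((-3, -16), (-9, 12)) = 28.6356
d((-23, 7), (-18, -24)) = 31.4006
d((-23, 7), (-13, -21)) = 29.7321
d((-23, 7), (-11, 19)) = 16.9706
d((-23, 7), (13, 30)) = 42.72
d((-23, 7), (26, -28)) = 60.2163
d((-23, 7), (-9, 12)) = 14.8661
d((-18, -24), (-13, -21)) = 5.831 <-- minimum
d((-18, -24), (-11, 19)) = 43.566
d((-18, -24), (13, 30)) = 62.2656
d((-18, -24), (26, -28)) = 44.1814
d((-18, -24), (-9, 12)) = 37.108
d((-13, -21), (-11, 19)) = 40.05
d((-13, -21), (13, 30)) = 57.2451
d((-13, -21), (26, -28)) = 39.6232
d((-13, -21), (-9, 12)) = 33.2415
d((-11, 19), (13, 30)) = 26.4008
d((-11, 19), (26, -28)) = 59.8164
d((-11, 19), (-9, 12)) = 7.2801
d((13, 30), (26, -28)) = 59.439
d((13, 30), (-9, 12)) = 28.4253
d((26, -28), (-9, 12)) = 53.1507

Closest pair: (-18, -24) and (-13, -21) with distance 5.831

The closest pair is (-18, -24) and (-13, -21) with Euclidean distance 5.831. For 9 points, brute-force pairwise comparison is shown above. For large n, the divide-and-conquer algorithm (sort by x, recurse on halves, check the dividing strip) achieves O(n log n).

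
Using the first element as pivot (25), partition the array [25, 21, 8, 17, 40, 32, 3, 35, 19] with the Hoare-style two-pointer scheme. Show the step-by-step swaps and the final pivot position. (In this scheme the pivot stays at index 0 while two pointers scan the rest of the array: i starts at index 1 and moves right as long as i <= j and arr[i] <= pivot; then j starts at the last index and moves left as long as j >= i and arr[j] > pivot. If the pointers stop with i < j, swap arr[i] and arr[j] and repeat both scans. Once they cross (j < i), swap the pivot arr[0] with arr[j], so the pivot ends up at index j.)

Hoare-style two-pointer partition with pivot = 25:

Initial array: [25, 21, 8, 17, 40, 32, 3, 35, 19]

Pointers start at i = 1, j = 8.
i stops at index 4 (arr[4]=40 > 25), j stops at index 8 (arr[8]=19 <= 25): swap arr[4] and arr[8], array becomes [25, 21, 8, 17, 19, 32, 3, 35, 40]
i stops at index 5 (arr[5]=32 > 25), j stops at index 6 (arr[6]=3 <= 25): swap arr[5] and arr[6], array becomes [25, 21, 8, 17, 19, 3, 32, 35, 40]
i ends at 6, j ends at 5: the pointers have crossed (j < i), so scanning stops.

Swap pivot arr[0] with arr[5] to place pivot at position 5: [3, 21, 8, 17, 19, 25, 32, 35, 40]
Pivot position: 5

After partitioning with pivot 25, the array becomes [3, 21, 8, 17, 19, 25, 32, 35, 40]. The pivot is placed at index 5. All elements to the left of the pivot are <= 25, and all elements to the right are > 25.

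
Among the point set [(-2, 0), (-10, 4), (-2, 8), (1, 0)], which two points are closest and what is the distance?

Computing all pairwise distances among 4 points:

d((-2, 0), (-10, 4)) = 8.9443
d((-2, 0), (-2, 8)) = 8.0
d((-2, 0), (1, 0)) = 3.0 <-- minimum
d((-10, 4), (-2, 8)) = 8.9443
d((-10, 4), (1, 0)) = 11.7047
d((-2, 8), (1, 0)) = 8.544

Closest pair: (-2, 0) and (1, 0) with distance 3.0

The closest pair is (-2, 0) and (1, 0) with Euclidean distance 3.0. For 4 points, brute-force pairwise comparison is shown above. For large n, the divide-and-conquer algorithm (sort by x, recurse on halves, check the dividing strip) achieves O(n log n).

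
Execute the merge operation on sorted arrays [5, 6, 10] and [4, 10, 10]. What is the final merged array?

Merging process:

Compare 5 vs 4: take 4 from right. Merged: [4]
Compare 5 vs 10: take 5 from left. Merged: [4, 5]
Compare 6 vs 10: take 6 from left. Merged: [4, 5, 6]
Compare 10 vs 10: take 10 from left. Merged: [4, 5, 6, 10]
Append remaining from right: [10, 10]. Merged: [4, 5, 6, 10, 10, 10]

Final merged array: [4, 5, 6, 10, 10, 10]
Total comparisons: 4

The merged array is [4, 5, 6, 10, 10, 10], requiring 4 comparisons. The merge step runs in O(n) time where n is the total number of elements.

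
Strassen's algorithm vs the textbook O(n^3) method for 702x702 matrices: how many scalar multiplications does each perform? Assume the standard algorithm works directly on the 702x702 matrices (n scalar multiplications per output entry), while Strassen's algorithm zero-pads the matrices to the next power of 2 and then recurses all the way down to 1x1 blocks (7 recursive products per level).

Matrix multiplication for 702x702 matrices:

Strassen's algorithm requires power-of-2 dimensions. Pad 702x702 to 1024x1024 (next power of 2).

Standard algorithm: 702^3 = 345948408 multiplications
Strassen's algorithm: 7^(log2(1024)) = 7^10 = 282475249 multiplications
Savings: 345948408 - 282475249 = 63473159 multiplications

Standard: 345948408 multiplications (702^3). Strassen: 282475249 multiplications (7^10, after padding to 1024x1024). Strassen reduces 8 recursive multiplications to 7 at each level.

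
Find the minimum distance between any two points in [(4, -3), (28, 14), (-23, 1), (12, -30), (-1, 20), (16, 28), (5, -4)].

Computing all pairwise distances among 7 points:

d((4, -3), (28, 14)) = 29.4109
d((4, -3), (-23, 1)) = 27.2947
d((4, -3), (12, -30)) = 28.1603
d((4, -3), (-1, 20)) = 23.5372
d((4, -3), (16, 28)) = 33.2415
d((4, -3), (5, -4)) = 1.4142 <-- minimum
d((28, 14), (-23, 1)) = 52.6308
d((28, 14), (12, -30)) = 46.8188
d((28, 14), (-1, 20)) = 29.6142
d((28, 14), (16, 28)) = 18.4391
d((28, 14), (5, -4)) = 29.2062
d((-23, 1), (12, -30)) = 46.7547
d((-23, 1), (-1, 20)) = 29.0689
d((-23, 1), (16, 28)) = 47.4342
d((-23, 1), (5, -4)) = 28.4429
d((12, -30), (-1, 20)) = 51.6624
d((12, -30), (16, 28)) = 58.1378
d((12, -30), (5, -4)) = 26.9258
d((-1, 20), (16, 28)) = 18.7883
d((-1, 20), (5, -4)) = 24.7386
d((16, 28), (5, -4)) = 33.8378

Closest pair: (4, -3) and (5, -4) with distance 1.4142

The closest pair is (4, -3) and (5, -4) with Euclidean distance 1.4142. For 7 points, brute-force pairwise comparison is shown above. For large n, the divide-and-conquer algorithm (sort by x, recurse on halves, check the dividing strip) achieves O(n log n).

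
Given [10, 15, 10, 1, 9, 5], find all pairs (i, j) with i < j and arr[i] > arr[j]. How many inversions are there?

Finding inversions in [10, 15, 10, 1, 9, 5]:

(0, 3): arr[0]=10 > arr[3]=1
(0, 4): arr[0]=10 > arr[4]=9
(0, 5): arr[0]=10 > arr[5]=5
(1, 2): arr[1]=15 > arr[2]=10
(1, 3): arr[1]=15 > arr[3]=1
(1, 4): arr[1]=15 > arr[4]=9
(1, 5): arr[1]=15 > arr[5]=5
(2, 3): arr[2]=10 > arr[3]=1
(2, 4): arr[2]=10 > arr[4]=9
(2, 5): arr[2]=10 > arr[5]=5
(4, 5): arr[4]=9 > arr[5]=5

Total inversions: 11

The array has 11 inversion(s): (0,3), (0,4), (0,5), (1,2), (1,3), (1,4), (1,5), (2,3), (2,4), (2,5), (4,5). Each pair (i,j) satisfies i < j and arr[i] > arr[j].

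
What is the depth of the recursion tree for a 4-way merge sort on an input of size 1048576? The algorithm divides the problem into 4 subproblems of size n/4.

For divide and conquer with division factor 4:

Problem sizes at each level:
Level 0: 1048576
Level 1: 262144
Level 2: 65536
Level 3: 16384
Level 4: 4096
Level 5: 1024
Level 6: 256
Level 7: 64
Level 8: 16
Level 9: 4
Level 10: 1

The root is level 0 and the size-1 base case is level 10 (the tree spans levels 0 through 10, i.e. 11 levels counting the root), so the depth is the number of divisions: log_4(1048576) = 10

The recursion tree depth is log_4(1048576) = 10. At each level, the problem size is divided by 4, so it takes 10 divisions to reduce to a base case of size 1. The algorithm makes 4 recursive calls at each level.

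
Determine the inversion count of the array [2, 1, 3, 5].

Finding inversions in [2, 1, 3, 5]:

(0, 1): arr[0]=2 > arr[1]=1

Total inversions: 1

The array has 1 inversion(s): (0,1). Each pair (i,j) satisfies i < j and arr[i] > arr[j].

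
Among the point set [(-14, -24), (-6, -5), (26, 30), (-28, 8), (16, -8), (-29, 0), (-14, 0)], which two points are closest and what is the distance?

Computing all pairwise distances among 7 points:

d((-14, -24), (-6, -5)) = 20.6155
d((-14, -24), (26, 30)) = 67.2012
d((-14, -24), (-28, 8)) = 34.9285
d((-14, -24), (16, -8)) = 34.0
d((-14, -24), (-29, 0)) = 28.3019
d((-14, -24), (-14, 0)) = 24.0
d((-6, -5), (26, 30)) = 47.4236
d((-6, -5), (-28, 8)) = 25.5539
d((-6, -5), (16, -8)) = 22.2036
d((-6, -5), (-29, 0)) = 23.5372
d((-6, -5), (-14, 0)) = 9.434
d((26, 30), (-28, 8)) = 58.3095
d((26, 30), (16, -8)) = 39.2938
d((26, 30), (-29, 0)) = 62.6498
d((26, 30), (-14, 0)) = 50.0
d((-28, 8), (16, -8)) = 46.8188
d((-28, 8), (-29, 0)) = 8.0623 <-- minimum
d((-28, 8), (-14, 0)) = 16.1245
d((16, -8), (-29, 0)) = 45.7056
d((16, -8), (-14, 0)) = 31.0483
d((-29, 0), (-14, 0)) = 15.0

Closest pair: (-28, 8) and (-29, 0) with distance 8.0623

The closest pair is (-28, 8) and (-29, 0) with Euclidean distance 8.0623. For 7 points, brute-force pairwise comparison is shown above. For large n, the divide-and-conquer algorithm (sort by x, recurse on halves, check the dividing strip) achieves O(n log n).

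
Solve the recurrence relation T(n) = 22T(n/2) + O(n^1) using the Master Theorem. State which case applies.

Master Theorem for T(n) = 22T(n/2) + O(n^1):

a = 22, b = 2, c = 1
log_b(a) = log_2(22) = 4.4594

Case 1: c = 1 < log_2(22) = 4.4594
T(n) = O(n^(log_2 22))

For T(n) = 22T(n/2) + O(n^1): log_2(22) = 4.4594. This is Case 1 of the Master Theorem (c < log_b(a), work dominated by leaves), giving O(n^(log_2 22)).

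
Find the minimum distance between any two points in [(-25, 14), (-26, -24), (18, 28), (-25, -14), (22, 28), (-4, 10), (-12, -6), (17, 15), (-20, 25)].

Computing all pairwise distances among 9 points:

d((-25, 14), (-26, -24)) = 38.0132
d((-25, 14), (18, 28)) = 45.2217
d((-25, 14), (-25, -14)) = 28.0
d((-25, 14), (22, 28)) = 49.0408
d((-25, 14), (-4, 10)) = 21.3776
d((-25, 14), (-12, -6)) = 23.8537
d((-25, 14), (17, 15)) = 42.0119
d((-25, 14), (-20, 25)) = 12.083
d((-26, -24), (18, 28)) = 68.1175
d((-26, -24), (-25, -14)) = 10.0499
d((-26, -24), (22, 28)) = 70.7672
d((-26, -24), (-4, 10)) = 40.4969
d((-26, -24), (-12, -6)) = 22.8035
d((-26, -24), (17, 15)) = 58.0517
d((-26, -24), (-20, 25)) = 49.366
d((18, 28), (-25, -14)) = 60.1082
d((18, 28), (22, 28)) = 4.0 <-- minimum
d((18, 28), (-4, 10)) = 28.4253
d((18, 28), (-12, -6)) = 45.3431
d((18, 28), (17, 15)) = 13.0384
d((18, 28), (-20, 25)) = 38.1182
d((-25, -14), (22, 28)) = 63.0317
d((-25, -14), (-4, 10)) = 31.8904
d((-25, -14), (-12, -6)) = 15.2643
d((-25, -14), (17, 15)) = 51.0392
d((-25, -14), (-20, 25)) = 39.3192
d((22, 28), (-4, 10)) = 31.6228
d((22, 28), (-12, -6)) = 48.0833
d((22, 28), (17, 15)) = 13.9284
d((22, 28), (-20, 25)) = 42.107
d((-4, 10), (-12, -6)) = 17.8885
d((-4, 10), (17, 15)) = 21.587
d((-4, 10), (-20, 25)) = 21.9317
d((-12, -6), (17, 15)) = 35.805
d((-12, -6), (-20, 25)) = 32.0156
d((17, 15), (-20, 25)) = 38.3275

Closest pair: (18, 28) and (22, 28) with distance 4.0

The closest pair is (18, 28) and (22, 28) with Euclidean distance 4.0. For 9 points, brute-force pairwise comparison is shown above. For large n, the divide-and-conquer algorithm (sort by x, recurse on halves, check the dividing strip) achieves O(n log n).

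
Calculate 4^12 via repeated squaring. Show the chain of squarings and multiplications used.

Computing 4^12 by squaring (build up from 4^1; each line after the first costs one multiplication):

4^1 = 4
4^2 = (4^1)^2 = 4^2 = 16
4^3 = 4 * 4^2 = 4 * 16 = 64
4^6 = (4^3)^2 = 64^2 = 4096
4^12 = (4^6)^2 = 4096^2 = 16777216

Result: 16777216
Multiplications needed: 4 (4 lines after 4^1)

4^12 = 16777216. Using exponentiation by squaring, this requires 4 multiplications. The key idea: if the exponent is even, square the half-power; if odd, multiply by the base once.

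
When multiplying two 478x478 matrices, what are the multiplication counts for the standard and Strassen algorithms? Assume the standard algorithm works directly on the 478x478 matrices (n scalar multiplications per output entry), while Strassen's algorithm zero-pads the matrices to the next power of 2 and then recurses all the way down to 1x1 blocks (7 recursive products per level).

Matrix multiplication for 478x478 matrices:

Strassen's algorithm requires power-of-2 dimensions. Pad 478x478 to 512x512 (next power of 2).

Standard algorithm: 478^3 = 109215352 multiplications
Strassen's algorithm: 7^(log2(512)) = 7^9 = 40353607 multiplications
Savings: 109215352 - 40353607 = 68861745 multiplications

Standard: 109215352 multiplications (478^3). Strassen: 40353607 multiplications (7^9, after padding to 512x512). Strassen reduces 8 recursive multiplications to 7 at each level.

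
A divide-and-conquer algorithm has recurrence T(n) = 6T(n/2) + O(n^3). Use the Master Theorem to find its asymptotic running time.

Master Theorem for T(n) = 6T(n/2) + O(n^3):

a = 6, b = 2, c = 3
log_b(a) = log_2(6) = 2.5850

Case 3: c = 3 > log_2(6) = 2.5850
T(n) = O(n^3) = O(n^3)

For T(n) = 6T(n/2) + O(n^3): log_2(6) = 2.5850. This is Case 3 of the Master Theorem (c > log_b(a), work dominated by root), giving O(n^3).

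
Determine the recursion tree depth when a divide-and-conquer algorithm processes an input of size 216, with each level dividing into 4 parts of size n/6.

For divide and conquer with division factor 6:

Problem sizes at each level:
Level 0: 216
Level 1: 36
Level 2: 6
Level 3: 1

The root is level 0 and the size-1 base case is level 3 (the tree spans levels 0 through 3, i.e. 4 levels counting the root), so the depth is the number of divisions: log_6(216) = 3

The recursion tree depth is log_6(216) = 3. At each level, the problem size is divided by 6, so it takes 3 divisions to reduce to a base case of size 1. The algorithm makes 4 recursive calls at each level.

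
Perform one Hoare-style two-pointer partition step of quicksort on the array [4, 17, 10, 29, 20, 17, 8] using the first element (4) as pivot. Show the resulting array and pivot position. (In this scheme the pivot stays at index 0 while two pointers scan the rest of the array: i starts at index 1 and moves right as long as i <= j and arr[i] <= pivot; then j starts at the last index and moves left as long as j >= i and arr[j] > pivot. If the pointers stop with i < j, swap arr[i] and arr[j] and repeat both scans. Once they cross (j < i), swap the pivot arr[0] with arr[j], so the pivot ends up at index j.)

Hoare-style two-pointer partition with pivot = 4:

Initial array: [4, 17, 10, 29, 20, 17, 8]

Pointers start at i = 1, j = 6.
i ends at 1, j ends at 0: the pointers have crossed (j < i), so scanning stops.

j = 0, so swapping arr[0] with arr[j] leaves the pivot at position 0: [4, 17, 10, 29, 20, 17, 8]
Pivot position: 0

After partitioning with pivot 4, the array becomes [4, 17, 10, 29, 20, 17, 8]. The pivot is placed at index 0. All elements to the left of the pivot are <= 4, and all elements to the right are > 4.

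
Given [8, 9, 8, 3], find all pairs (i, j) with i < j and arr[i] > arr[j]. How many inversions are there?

Finding inversions in [8, 9, 8, 3]:

(0, 3): arr[0]=8 > arr[3]=3
(1, 2): arr[1]=9 > arr[2]=8
(1, 3): arr[1]=9 > arr[3]=3
(2, 3): arr[2]=8 > arr[3]=3

Total inversions: 4

The array has 4 inversion(s): (0,3), (1,2), (1,3), (2,3). Each pair (i,j) satisfies i < j and arr[i] > arr[j].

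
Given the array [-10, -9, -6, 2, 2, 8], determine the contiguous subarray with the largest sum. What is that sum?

Using Kadane's algorithm on [-10, -9, -6, 2, 2, 8]:

Scanning through the array:
Position 1 (value -9): max_ending_here = -9, max_so_far = -9
Position 2 (value -6): max_ending_here = -6, max_so_far = -6
Position 3 (value 2): max_ending_here = 2, max_so_far = 2
Position 4 (value 2): max_ending_here = 4, max_so_far = 4
Position 5 (value 8): max_ending_here = 12, max_so_far = 12

Maximum subarray: [2, 2, 8]
Maximum sum: 12

The maximum subarray is [2, 2, 8] with sum 12. This subarray runs from index 3 to index 5.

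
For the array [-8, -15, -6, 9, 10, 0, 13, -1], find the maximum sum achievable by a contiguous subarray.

Using Kadane's algorithm on [-8, -15, -6, 9, 10, 0, 13, -1]:

Scanning through the array:
Position 1 (value -15): max_ending_here = -15, max_so_far = -8
Position 2 (value -6): max_ending_here = -6, max_so_far = -6
Position 3 (value 9): max_ending_here = 9, max_so_far = 9
Position 4 (value 10): max_ending_here = 19, max_so_far = 19
Position 5 (value 0): max_ending_here = 19, max_so_far = 19
Position 6 (value 13): max_ending_here = 32, max_so_far = 32
Position 7 (value -1): max_ending_here = 31, max_so_far = 32

Maximum subarray: [9, 10, 0, 13]
Maximum sum: 32

The maximum subarray is [9, 10, 0, 13] with sum 32. This subarray runs from index 3 to index 6.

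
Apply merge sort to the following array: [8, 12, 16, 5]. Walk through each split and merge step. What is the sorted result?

Merge sort trace:

Split: [8, 12, 16, 5] -> [8, 12] and [16, 5]
  Split: [8, 12] -> [8] and [12]
  Merge: [8] + [12] -> [8, 12]
  Split: [16, 5] -> [16] and [5]
  Merge: [16] + [5] -> [5, 16]
Merge: [8, 12] + [5, 16] -> [5, 8, 12, 16]

Final sorted array: [5, 8, 12, 16]

The merge sort proceeds by recursively splitting the array and merging sorted halves.
After all merges, the sorted array is [5, 8, 12, 16].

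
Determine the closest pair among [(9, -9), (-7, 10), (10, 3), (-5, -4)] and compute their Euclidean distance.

Computing all pairwise distances among 4 points:

d((9, -9), (-7, 10)) = 24.8395
d((9, -9), (10, 3)) = 12.0416 <-- minimum
d((9, -9), (-5, -4)) = 14.8661
d((-7, 10), (10, 3)) = 18.3848
d((-7, 10), (-5, -4)) = 14.1421
d((10, 3), (-5, -4)) = 16.5529

Closest pair: (9, -9) and (10, 3) with distance 12.0416

The closest pair is (9, -9) and (10, 3) with Euclidean distance 12.0416. For 4 points, brute-force pairwise comparison is shown above. For large n, the divide-and-conquer algorithm (sort by x, recurse on halves, check the dividing strip) achieves O(n log n).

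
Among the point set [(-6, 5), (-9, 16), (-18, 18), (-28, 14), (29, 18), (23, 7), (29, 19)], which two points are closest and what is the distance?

Computing all pairwise distances among 7 points:

d((-6, 5), (-9, 16)) = 11.4018
d((-6, 5), (-18, 18)) = 17.6918
d((-6, 5), (-28, 14)) = 23.7697
d((-6, 5), (29, 18)) = 37.3363
d((-6, 5), (23, 7)) = 29.0689
d((-6, 5), (29, 19)) = 37.6962
d((-9, 16), (-18, 18)) = 9.2195
d((-9, 16), (-28, 14)) = 19.105
d((-9, 16), (29, 18)) = 38.0526
d((-9, 16), (23, 7)) = 33.2415
d((-9, 16), (29, 19)) = 38.1182
d((-18, 18), (-28, 14)) = 10.7703
d((-18, 18), (29, 18)) = 47.0
d((-18, 18), (23, 7)) = 42.45
d((-18, 18), (29, 19)) = 47.0106
d((-28, 14), (29, 18)) = 57.1402
d((-28, 14), (23, 7)) = 51.4782
d((-28, 14), (29, 19)) = 57.2189
d((29, 18), (23, 7)) = 12.53
d((29, 18), (29, 19)) = 1.0 <-- minimum
d((23, 7), (29, 19)) = 13.4164

Closest pair: (29, 18) and (29, 19) with distance 1.0

The closest pair is (29, 18) and (29, 19) with Euclidean distance 1.0. For 7 points, brute-force pairwise comparison is shown above. For large n, the divide-and-conquer algorithm (sort by x, recurse on halves, check the dividing strip) achieves O(n log n).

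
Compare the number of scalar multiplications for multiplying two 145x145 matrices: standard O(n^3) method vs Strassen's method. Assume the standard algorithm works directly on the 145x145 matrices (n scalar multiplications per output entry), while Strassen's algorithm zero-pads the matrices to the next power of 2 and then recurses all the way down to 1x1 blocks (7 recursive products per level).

Matrix multiplication for 145x145 matrices:

Strassen's algorithm requires power-of-2 dimensions. Pad 145x145 to 256x256 (next power of 2).

Standard algorithm: 145^3 = 3048625 multiplications
Strassen's algorithm: 7^(log2(256)) = 7^8 = 5764801 multiplications
Difference: 3048625 - 5764801 = -2716176 (Strassen uses MORE here due to padding overhead — for small or just-over-power-of-2 n, padding can outweigh the per-level savings)

Standard: 3048625 multiplications (145^3). Strassen: 5764801 multiplications (7^8, after padding to 256x256). Strassen reduces 8 recursive multiplications to 7 at each level.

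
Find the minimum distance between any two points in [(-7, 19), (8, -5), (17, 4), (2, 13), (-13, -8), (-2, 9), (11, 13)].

Computing all pairwise distances among 7 points:

d((-7, 19), (8, -5)) = 28.3019
d((-7, 19), (17, 4)) = 28.3019
d((-7, 19), (2, 13)) = 10.8167
d((-7, 19), (-13, -8)) = 27.6586
d((-7, 19), (-2, 9)) = 11.1803
d((-7, 19), (11, 13)) = 18.9737
d((8, -5), (17, 4)) = 12.7279
d((8, -5), (2, 13)) = 18.9737
d((8, -5), (-13, -8)) = 21.2132
d((8, -5), (-2, 9)) = 17.2047
d((8, -5), (11, 13)) = 18.2483
d((17, 4), (2, 13)) = 17.4929
d((17, 4), (-13, -8)) = 32.311
d((17, 4), (-2, 9)) = 19.6469
d((17, 4), (11, 13)) = 10.8167
d((2, 13), (-13, -8)) = 25.807
d((2, 13), (-2, 9)) = 5.6569 <-- minimum
d((2, 13), (11, 13)) = 9.0
d((-13, -8), (-2, 9)) = 20.2485
d((-13, -8), (11, 13)) = 31.8904
d((-2, 9), (11, 13)) = 13.6015

Closest pair: (2, 13) and (-2, 9) with distance 5.6569

The closest pair is (2, 13) and (-2, 9) with Euclidean distance 5.6569. For 7 points, brute-force pairwise comparison is shown above. For large n, the divide-and-conquer algorithm (sort by x, recurse on halves, check the dividing strip) achieves O(n log n).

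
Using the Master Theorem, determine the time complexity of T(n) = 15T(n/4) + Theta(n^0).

Master Theorem for T(n) = 15T(n/4) + O(n^0):

a = 15, b = 4, c = 0
log_b(a) = log_4(15) = 1.9534

Case 1: c = 0 < log_4(15) = 1.9534
T(n) = O(n^(log_4 15))

For T(n) = 15T(n/4) + O(n^0): log_4(15) = 1.9534. This is Case 1 of the Master Theorem (c < log_b(a), work dominated by leaves), giving O(n^(log_4 15)).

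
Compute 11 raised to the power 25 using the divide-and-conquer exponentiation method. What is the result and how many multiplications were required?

Computing 11^25 by squaring (build up from 11^1; each line after the first costs one multiplication):

11^1 = 11
11^2 = (11^1)^2 = 11^2 = 121
11^3 = 11 * 11^2 = 11 * 121 = 1331
11^6 = (11^3)^2 = 1331^2 = 1771561
11^12 = (11^6)^2 = 1771561^2 = 3138428376721
11^24 = (11^12)^2 = 3138428376721^2 = 9849732675807611094711841
11^25 = 11 * 11^24 = 11 * 9849732675807611094711841 = 108347059433883722041830251

Result: 108347059433883722041830251
Multiplications needed: 6 (6 lines after 11^1)

11^25 = 108347059433883722041830251. Using exponentiation by squaring, this requires 6 multiplications. The key idea: if the exponent is even, square the half-power; if odd, multiply by the base once.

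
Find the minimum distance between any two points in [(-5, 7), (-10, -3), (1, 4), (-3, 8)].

Computing all pairwise distances among 4 points:

d((-5, 7), (-10, -3)) = 11.1803
d((-5, 7), (1, 4)) = 6.7082
d((-5, 7), (-3, 8)) = 2.2361 <-- minimum
d((-10, -3), (1, 4)) = 13.0384
d((-10, -3), (-3, 8)) = 13.0384
d((1, 4), (-3, 8)) = 5.6569

Closest pair: (-5, 7) and (-3, 8) with distance 2.2361

The closest pair is (-5, 7) and (-3, 8) with Euclidean distance 2.2361. For 4 points, brute-force pairwise comparison is shown above. For large n, the divide-and-conquer algorithm (sort by x, recurse on halves, check the dividing strip) achieves O(n log n).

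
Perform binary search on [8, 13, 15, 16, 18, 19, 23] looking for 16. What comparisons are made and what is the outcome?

Binary search for 16 in [8, 13, 15, 16, 18, 19, 23]:

lo=0, hi=6, mid=3, arr[mid]=16 -> Found target at index 3!

Binary search finds 16 at index 3 after 1 comparisons. The search repeatedly halves the search space by comparing with the middle element.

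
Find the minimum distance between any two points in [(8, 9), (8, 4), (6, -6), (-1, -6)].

Computing all pairwise distances among 4 points:

d((8, 9), (8, 4)) = 5.0 <-- minimum
d((8, 9), (6, -6)) = 15.1327
d((8, 9), (-1, -6)) = 17.4929
d((8, 4), (6, -6)) = 10.198
d((8, 4), (-1, -6)) = 13.4536
d((6, -6), (-1, -6)) = 7.0

Closest pair: (8, 9) and (8, 4) with distance 5.0

The closest pair is (8, 9) and (8, 4) with Euclidean distance 5.0. For 4 points, brute-force pairwise comparison is shown above. For large n, the divide-and-conquer algorithm (sort by x, recurse on halves, check the dividing strip) achieves O(n log n).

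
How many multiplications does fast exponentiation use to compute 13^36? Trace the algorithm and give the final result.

Computing 13^36 by squaring (build up from 13^1; each line after the first costs one multiplication):

13^1 = 13
13^2 = (13^1)^2 = 13^2 = 169
13^4 = (13^2)^2 = 169^2 = 28561
13^8 = (13^4)^2 = 28561^2 = 815730721
13^9 = 13 * 13^8 = 13 * 815730721 = 10604499373
13^18 = (13^9)^2 = 10604499373^2 = 112455406951957393129
13^36 = (13^18)^2 = 112455406951957393129^2 = 12646218552730347184269489080961456410641

Result: 12646218552730347184269489080961456410641
Multiplications needed: 6 (6 lines after 13^1)

13^36 = 12646218552730347184269489080961456410641. Using exponentiation by squaring, this requires 6 multiplications. The key idea: if the exponent is even, square the half-power; if odd, multiply by the base once.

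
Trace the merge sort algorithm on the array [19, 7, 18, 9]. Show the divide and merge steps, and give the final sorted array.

Merge sort trace:

Split: [19, 7, 18, 9] -> [19, 7] and [18, 9]
  Split: [19, 7] -> [19] and [7]
  Merge: [19] + [7] -> [7, 19]
  Split: [18, 9] -> [18] and [9]
  Merge: [18] + [9] -> [9, 18]
Merge: [7, 19] + [9, 18] -> [7, 9, 18, 19]

Final sorted array: [7, 9, 18, 19]

The merge sort proceeds by recursively splitting the array and merging sorted halves.
After all merges, the sorted array is [7, 9, 18, 19].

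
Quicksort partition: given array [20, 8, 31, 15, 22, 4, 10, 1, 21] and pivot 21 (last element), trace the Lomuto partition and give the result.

Lomuto partition with pivot = 21:

Initial array: [20, 8, 31, 15, 22, 4, 10, 1, 21]

arr[0]=20 <= 21: swap with position 0, array becomes [20, 8, 31, 15, 22, 4, 10, 1, 21]
arr[1]=8 <= 21: swap with position 1, array becomes [20, 8, 31, 15, 22, 4, 10, 1, 21]
arr[2]=31 > 21: no swap
arr[3]=15 <= 21: swap with position 2, array becomes [20, 8, 15, 31, 22, 4, 10, 1, 21]
arr[4]=22 > 21: no swap
arr[5]=4 <= 21: swap with position 3, array becomes [20, 8, 15, 4, 22, 31, 10, 1, 21]
arr[6]=10 <= 21: swap with position 4, array becomes [20, 8, 15, 4, 10, 31, 22, 1, 21]
arr[7]=1 <= 21: swap with position 5, array becomes [20, 8, 15, 4, 10, 1, 22, 31, 21]

Place pivot at position 6: [20, 8, 15, 4, 10, 1, 21, 31, 22]
Pivot position: 6

After partitioning with pivot 21, the array becomes [20, 8, 15, 4, 10, 1, 21, 31, 22]. The pivot is placed at index 6. All elements to the left of the pivot are <= 21, and all elements to the right are > 21.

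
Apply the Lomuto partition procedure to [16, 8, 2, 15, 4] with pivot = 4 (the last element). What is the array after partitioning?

Lomuto partition with pivot = 4:

Initial array: [16, 8, 2, 15, 4]

arr[0]=16 > 4: no swap
arr[1]=8 > 4: no swap
arr[2]=2 <= 4: swap with position 0, array becomes [2, 8, 16, 15, 4]
arr[3]=15 > 4: no swap

Place pivot at position 1: [2, 4, 16, 15, 8]
Pivot position: 1

After partitioning with pivot 4, the array becomes [2, 4, 16, 15, 8]. The pivot is placed at index 1. All elements to the left of the pivot are <= 4, and all elements to the right are > 4.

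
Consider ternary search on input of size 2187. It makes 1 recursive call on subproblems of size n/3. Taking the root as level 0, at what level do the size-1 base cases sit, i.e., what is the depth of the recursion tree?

For divide and conquer with division factor 3:

Problem sizes at each level:
Level 0: 2187
Level 1: 729
Level 2: 243
Level 3: 81
Level 4: 27
Level 5: 9
Level 6: 3
Level 7: 1

The root is level 0 and the size-1 base case is level 7 (the tree spans levels 0 through 7, i.e. 8 levels counting the root), so the depth is the number of divisions: log_3(2187) = 7

The recursion tree depth is log_3(2187) = 7. At each level, the problem size is divided by 3, so it takes 7 divisions to reduce to a base case of size 1. The algorithm makes 1 recursive call at each level.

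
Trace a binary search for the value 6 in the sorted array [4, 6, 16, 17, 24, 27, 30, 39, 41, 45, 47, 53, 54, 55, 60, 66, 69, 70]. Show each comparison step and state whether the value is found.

Binary search for 6 in [4, 6, 16, 17, 24, 27, 30, 39, 41, 45, 47, 53, 54, 55, 60, 66, 69, 70]:

lo=0, hi=17, mid=8, arr[mid]=41 -> 41 > 6, search left half
lo=0, hi=7, mid=3, arr[mid]=17 -> 17 > 6, search left half
lo=0, hi=2, mid=1, arr[mid]=6 -> Found target at index 1!

Binary search finds 6 at index 1 after 3 comparisons. The search repeatedly halves the search space by comparing with the middle element.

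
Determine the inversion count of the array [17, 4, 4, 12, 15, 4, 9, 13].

Finding inversions in [17, 4, 4, 12, 15, 4, 9, 13]:

(0, 1): arr[0]=17 > arr[1]=4
(0, 2): arr[0]=17 > arr[2]=4
(0, 3): arr[0]=17 > arr[3]=12
(0, 4): arr[0]=17 > arr[4]=15
(0, 5): arr[0]=17 > arr[5]=4
(0, 6): arr[0]=17 > arr[6]=9
(0, 7): arr[0]=17 > arr[7]=13
(3, 5): arr[3]=12 > arr[5]=4
(3, 6): arr[3]=12 > arr[6]=9
(4, 5): arr[4]=15 > arr[5]=4
(4, 6): arr[4]=15 > arr[6]=9
(4, 7): arr[4]=15 > arr[7]=13

Total inversions: 12

The array has 12 inversion(s): (0,1), (0,2), (0,3), (0,4), (0,5), (0,6), (0,7), (3,5), (3,6), (4,5), (4,6), (4,7). Each pair (i,j) satisfies i < j and arr[i] > arr[j].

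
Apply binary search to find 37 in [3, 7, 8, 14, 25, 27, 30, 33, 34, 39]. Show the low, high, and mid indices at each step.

Binary search for 37 in [3, 7, 8, 14, 25, 27, 30, 33, 34, 39]:

lo=0, hi=9, mid=4, arr[mid]=25 -> 25 < 37, search right half
lo=5, hi=9, mid=7, arr[mid]=33 -> 33 < 37, search right half
lo=8, hi=9, mid=8, arr[mid]=34 -> 34 < 37, search right half
lo=9, hi=9, mid=9, arr[mid]=39 -> 39 > 37, search left half
lo=9 > hi=8, target 37 not found

Binary search determines that 37 is not in the array after 4 comparisons. The search space was exhausted without finding the target.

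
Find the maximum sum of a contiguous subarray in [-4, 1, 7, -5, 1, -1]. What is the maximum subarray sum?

Using Kadane's algorithm on [-4, 1, 7, -5, 1, -1]:

Scanning through the array:
Position 1 (value 1): max_ending_here = 1, max_so_far = 1
Position 2 (value 7): max_ending_here = 8, max_so_far = 8
Position 3 (value -5): max_ending_here = 3, max_so_far = 8
Position 4 (value 1): max_ending_here = 4, max_so_far = 8
Position 5 (value -1): max_ending_here = 3, max_so_far = 8

Maximum subarray: [1, 7]
Maximum sum: 8

The maximum subarray is [1, 7] with sum 8. This subarray runs from index 1 to index 2.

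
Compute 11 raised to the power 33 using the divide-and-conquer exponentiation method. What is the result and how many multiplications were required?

Computing 11^33 by squaring (build up from 11^1; each line after the first costs one multiplication):

11^1 = 11
11^2 = (11^1)^2 = 11^2 = 121
11^4 = (11^2)^2 = 121^2 = 14641
11^8 = (11^4)^2 = 14641^2 = 214358881
11^16 = (11^8)^2 = 214358881^2 = 45949729863572161
11^32 = (11^16)^2 = 45949729863572161^2 = 2111377674535255285545615254209921
11^33 = 11 * 11^32 = 11 * 2111377674535255285545615254209921 = 23225154419887808141001767796309131

Result: 23225154419887808141001767796309131
Multiplications needed: 6 (6 lines after 11^1)

11^33 = 23225154419887808141001767796309131. Using exponentiation by squaring, this requires 6 multiplications. The key idea: if the exponent is even, square the half-power; if odd, multiply by the base once.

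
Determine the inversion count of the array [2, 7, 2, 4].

Finding inversions in [2, 7, 2, 4]:

(1, 2): arr[1]=7 > arr[2]=2
(1, 3): arr[1]=7 > arr[3]=4

Total inversions: 2

The array has 2 inversion(s): (1,2), (1,3). Each pair (i,j) satisfies i < j and arr[i] > arr[j].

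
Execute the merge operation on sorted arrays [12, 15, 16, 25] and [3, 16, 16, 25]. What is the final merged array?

Merging process:

Compare 12 vs 3: take 3 from right. Merged: [3]
Compare 12 vs 16: take 12 from left. Merged: [3, 12]
Compare 15 vs 16: take 15 from left. Merged: [3, 12, 15]
Compare 16 vs 16: take 16 from left. Merged: [3, 12, 15, 16]
Compare 25 vs 16: take 16 from right. Merged: [3, 12, 15, 16, 16]
Compare 25 vs 16: take 16 from right. Merged: [3, 12, 15, 16, 16, 16]
Compare 25 vs 25: take 25 from left. Merged: [3, 12, 15, 16, 16, 16, 25]
Append remaining from right: [25]. Merged: [3, 12, 15, 16, 16, 16, 25, 25]

Final merged array: [3, 12, 15, 16, 16, 16, 25, 25]
Total comparisons: 7

The merged array is [3, 12, 15, 16, 16, 16, 25, 25], requiring 7 comparisons. The merge step runs in O(n) time where n is the total number of elements.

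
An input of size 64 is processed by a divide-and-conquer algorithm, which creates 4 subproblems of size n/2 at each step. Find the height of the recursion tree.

For divide and conquer with division factor 2:

Problem sizes at each level:
Level 0: 64
Level 1: 32
Level 2: 16
Level 3: 8
Level 4: 4
Level 5: 2
Level 6: 1

The root is level 0 and the size-1 base case is level 6 (the tree spans levels 0 through 6, i.e. 7 levels counting the root), so the depth is the number of divisions: log_2(64) = 6

The recursion tree depth is log_2(64) = 6. At each level, the problem size is divided by 2, so it takes 6 divisions to reduce to a base case of size 1. The algorithm makes 4 recursive calls at each level.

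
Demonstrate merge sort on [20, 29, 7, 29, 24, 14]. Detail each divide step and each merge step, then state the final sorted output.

Merge sort trace:

Split: [20, 29, 7, 29, 24, 14] -> [20, 29, 7] and [29, 24, 14]
  Split: [20, 29, 7] -> [20] and [29, 7]
    Split: [29, 7] -> [29] and [7]
    Merge: [29] + [7] -> [7, 29]
  Merge: [20] + [7, 29] -> [7, 20, 29]
  Split: [29, 24, 14] -> [29] and [24, 14]
    Split: [24, 14] -> [24] and [14]
    Merge: [24] + [14] -> [14, 24]
  Merge: [29] + [14, 24] -> [14, 24, 29]
Merge: [7, 20, 29] + [14, 24, 29] -> [7, 14, 20, 24, 29, 29]

Final sorted array: [7, 14, 20, 24, 29, 29]

The merge sort proceeds by recursively splitting the array and merging sorted halves.
After all merges, the sorted array is [7, 14, 20, 24, 29, 29].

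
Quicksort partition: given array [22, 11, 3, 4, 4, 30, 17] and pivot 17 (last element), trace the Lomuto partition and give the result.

Lomuto partition with pivot = 17:

Initial array: [22, 11, 3, 4, 4, 30, 17]

arr[0]=22 > 17: no swap
arr[1]=11 <= 17: swap with position 0, array becomes [11, 22, 3, 4, 4, 30, 17]
arr[2]=3 <= 17: swap with position 1, array becomes [11, 3, 22, 4, 4, 30, 17]
arr[3]=4 <= 17: swap with position 2, array becomes [11, 3, 4, 22, 4, 30, 17]
arr[4]=4 <= 17: swap with position 3, array becomes [11, 3, 4, 4, 22, 30, 17]
arr[5]=30 > 17: no swap

Place pivot at position 4: [11, 3, 4, 4, 17, 30, 22]
Pivot position: 4

After partitioning with pivot 17, the array becomes [11, 3, 4, 4, 17, 30, 22]. The pivot is placed at index 4. All elements to the left of the pivot are <= 17, and all elements to the right are > 17.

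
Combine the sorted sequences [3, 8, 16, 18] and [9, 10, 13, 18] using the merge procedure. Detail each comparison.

Merging process:

Compare 3 vs 9: take 3 from left. Merged: [3]
Compare 8 vs 9: take 8 from left. Merged: [3, 8]
Compare 16 vs 9: take 9 from right. Merged: [3, 8, 9]
Compare 16 vs 10: take 10 from right. Merged: [3, 8, 9, 10]
Compare 16 vs 13: take 13 from right. Merged: [3, 8, 9, 10, 13]
Compare 16 vs 18: take 16 from left. Merged: [3, 8, 9, 10, 13, 16]
Compare 18 vs 18: take 18 from left. Merged: [3, 8, 9, 10, 13, 16, 18]
Append remaining from right: [18]. Merged: [3, 8, 9, 10, 13, 16, 18, 18]

Final merged array: [3, 8, 9, 10, 13, 16, 18, 18]
Total comparisons: 7

The merged array is [3, 8, 9, 10, 13, 16, 18, 18], requiring 7 comparisons. The merge step runs in O(n) time where n is the total number of elements.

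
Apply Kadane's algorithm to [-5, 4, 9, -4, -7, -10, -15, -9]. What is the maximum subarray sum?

Using Kadane's algorithm on [-5, 4, 9, -4, -7, -10, -15, -9]:

Scanning through the array:
Position 1 (value 4): max_ending_here = 4, max_so_far = 4
Position 2 (value 9): max_ending_here = 13, max_so_far = 13
Position 3 (value -4): max_ending_here = 9, max_so_far = 13
Position 4 (value -7): max_ending_here = 2, max_so_far = 13
Position 5 (value -10): max_ending_here = -8, max_so_far = 13
Position 6 (value -15): max_ending_here = -15, max_so_far = 13
Position 7 (value -9): max_ending_here = -9, max_so_far = 13

Maximum subarray: [4, 9]
Maximum sum: 13

The maximum subarray is [4, 9] with sum 13. This subarray runs from index 1 to index 2.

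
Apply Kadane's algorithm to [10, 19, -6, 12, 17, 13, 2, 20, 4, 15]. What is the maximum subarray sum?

Using Kadane's algorithm on [10, 19, -6, 12, 17, 13, 2, 20, 4, 15]:

Scanning through the array:
Position 1 (value 19): max_ending_here = 29, max_so_far = 29
Position 2 (value -6): max_ending_here = 23, max_so_far = 29
Position 3 (value 12): max_ending_here = 35, max_so_far = 35
Position 4 (value 17): max_ending_here = 52, max_so_far = 52
Position 5 (value 13): max_ending_here = 65, max_so_far = 65
Position 6 (value 2): max_ending_here = 67, max_so_far = 67
Position 7 (value 20): max_ending_here = 87, max_so_far = 87
Position 8 (value 4): max_ending_here = 91, max_so_far = 91
Position 9 (value 15): max_ending_here = 106, max_so_far = 106

Maximum subarray: [10, 19, -6, 12, 17, 13, 2, 20, 4, 15]
Maximum sum: 106

The maximum subarray is [10, 19, -6, 12, 17, 13, 2, 20, 4, 15] with sum 106. This subarray runs from index 0 to index 9.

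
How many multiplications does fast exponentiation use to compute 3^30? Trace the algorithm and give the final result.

Computing 3^30 by squaring (build up from 3^1; each line after the first costs one multiplication):

3^1 = 3
3^2 = (3^1)^2 = 3^2 = 9
3^3 = 3 * 3^2 = 3 * 9 = 27
3^6 = (3^3)^2 = 27^2 = 729
3^7 = 3 * 3^6 = 3 * 729 = 2187
3^14 = (3^7)^2 = 2187^2 = 4782969
3^15 = 3 * 3^14 = 3 * 4782969 = 14348907
3^30 = (3^15)^2 = 14348907^2 = 205891132094649

Result: 205891132094649
Multiplications needed: 7 (7 lines after 3^1)

3^30 = 205891132094649. Using exponentiation by squaring, this requires 7 multiplications. The key idea: if the exponent is even, square the half-power; if odd, multiply by the base once.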